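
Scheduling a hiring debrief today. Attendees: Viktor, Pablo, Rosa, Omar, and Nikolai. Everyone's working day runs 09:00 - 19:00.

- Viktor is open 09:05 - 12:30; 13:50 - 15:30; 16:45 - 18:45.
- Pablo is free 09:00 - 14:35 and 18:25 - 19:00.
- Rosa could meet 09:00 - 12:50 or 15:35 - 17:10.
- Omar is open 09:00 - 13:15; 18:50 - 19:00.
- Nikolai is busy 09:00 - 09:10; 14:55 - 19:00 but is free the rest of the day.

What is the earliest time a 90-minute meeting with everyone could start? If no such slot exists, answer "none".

09:10

Viktor free: 09:05-12:30, 13:50-15:30, 16:45-18:45.
Pablo free: 09:00-14:35, 18:25-19:00.
Rosa free: 09:00-12:50, 15:35-17:10.
Omar free: 09:00-13:15, 18:50-19:00.
Nikolai free: 09:10-14:55 (invert busy blocks within the working day).
Viktor ∩ Pablo: 09:05-12:30, 13:50-14:35, 18:25-18:45.
Viktor ∩ Pablo ∩ Rosa: 09:05-12:30.
Viktor ∩ Pablo ∩ Rosa ∩ Omar: 09:05-12:30.
Viktor ∩ Pablo ∩ Rosa ∩ Omar ∩ Nikolai: 09:10-12:30.
The first common window of at least 90 minutes is 09:10-12:30, so the earliest start is 09:10.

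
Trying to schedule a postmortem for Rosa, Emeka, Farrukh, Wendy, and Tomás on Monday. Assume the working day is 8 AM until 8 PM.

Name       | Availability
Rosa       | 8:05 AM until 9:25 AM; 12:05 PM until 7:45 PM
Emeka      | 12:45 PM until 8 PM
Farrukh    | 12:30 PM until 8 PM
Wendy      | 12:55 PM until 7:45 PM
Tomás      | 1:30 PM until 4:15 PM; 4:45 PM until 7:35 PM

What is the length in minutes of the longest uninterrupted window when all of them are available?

Rosa ∩ Emeka: 12:45-19:45.
Rosa ∩ Emeka ∩ Farrukh: 12:45-19:45.
Rosa ∩ Emeka ∩ Farrukh ∩ Wendy: 12:55-19:45.
Rosa ∩ Emeka ∩ Farrukh ∩ Wendy ∩ Tomás: 13:30-16:15, 16:45-19:35.
The longest is 16:45-19:35 at 170 minutes.

170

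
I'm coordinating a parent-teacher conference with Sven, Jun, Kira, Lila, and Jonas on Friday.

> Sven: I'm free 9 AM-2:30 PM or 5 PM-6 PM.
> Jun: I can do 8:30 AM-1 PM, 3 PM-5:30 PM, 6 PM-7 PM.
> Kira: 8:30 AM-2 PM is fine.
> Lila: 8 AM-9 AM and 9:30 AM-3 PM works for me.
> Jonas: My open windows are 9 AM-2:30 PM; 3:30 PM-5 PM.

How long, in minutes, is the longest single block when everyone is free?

Sven ∩ Jun: 09:00-13:00, 17:00-17:30.
Sven ∩ Jun ∩ Kira: 09:00-13:00.
Sven ∩ Jun ∩ Kira ∩ Lila: 09:30-13:00.
Sven ∩ Jun ∩ Kira ∩ Lila ∩ Jonas: 09:30-13:00.
Those are the intersection windows.
The longest is 09:30-13:00 at 210 minutes.

210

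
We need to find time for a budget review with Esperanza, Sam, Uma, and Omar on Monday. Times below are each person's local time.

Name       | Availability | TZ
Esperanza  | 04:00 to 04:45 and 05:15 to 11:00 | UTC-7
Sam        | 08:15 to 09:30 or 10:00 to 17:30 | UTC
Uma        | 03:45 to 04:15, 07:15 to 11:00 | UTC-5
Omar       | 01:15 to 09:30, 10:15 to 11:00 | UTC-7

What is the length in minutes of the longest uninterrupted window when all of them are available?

Esperanza in UTC: 11:00-11:45, 12:15-18:00 (add 7h to convert from UTC-7).
Sam in UTC: 08:15-09:30, 10:00-17:30.
Uma in UTC: 08:45-09:15, 12:15-16:00 (add 5h to convert from UTC-5).
Omar in UTC: 08:15-16:30, 17:15-18:00 (add 7h to convert from UTC-7).
Esperanza ∩ Sam: 11:00-11:45, 12:15-17:30.
Esperanza ∩ Sam ∩ Uma: 12:15-16:00.
Esperanza ∩ Sam ∩ Uma ∩ Omar: 12:15-16:00.
The longest is 12:15-16:00 at 225 minutes.

225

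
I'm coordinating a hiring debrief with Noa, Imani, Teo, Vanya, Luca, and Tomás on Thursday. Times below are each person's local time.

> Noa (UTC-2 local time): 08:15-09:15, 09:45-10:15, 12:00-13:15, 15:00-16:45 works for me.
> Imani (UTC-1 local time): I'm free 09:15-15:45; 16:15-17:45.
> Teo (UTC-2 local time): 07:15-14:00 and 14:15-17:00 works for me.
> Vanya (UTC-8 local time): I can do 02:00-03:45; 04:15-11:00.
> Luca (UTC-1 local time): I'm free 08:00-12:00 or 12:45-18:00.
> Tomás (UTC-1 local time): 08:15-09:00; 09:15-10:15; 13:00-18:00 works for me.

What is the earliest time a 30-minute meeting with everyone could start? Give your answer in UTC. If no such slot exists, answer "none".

Noa in UTC: 10:15-11:15, 11:45-12:15, 14:00-15:15, 17:00-18:45 (add 2h to convert from UTC-2).
Imani in UTC: 10:15-16:45, 17:15-18:45 (add 1h to convert from UTC-1).
Teo in UTC: 09:15-16:00, 16:15-19:00 (add 2h to convert from UTC-2).
Vanya in UTC: 10:00-11:45, 12:15-19:00 (add 8h to convert from UTC-8).
Luca in UTC: 09:00-13:00, 13:45-19:00 (add 1h to convert from UTC-1).
Tomás in UTC: 09:15-10:00, 10:15-11:15, 14:00-19:00 (add 1h to convert from UTC-1).
Noa ∩ Imani: 10:15-11:15, 11:45-12:15, 14:00-15:15, 17:15-18:45.
Noa ∩ Imani ∩ Teo: 10:15-11:15, 11:45-12:15, 14:00-15:15, 17:15-18:45.
Noa ∩ Imani ∩ Teo ∩ Vanya: 10:15-11:15, 14:00-15:15, 17:15-18:45.
Noa ∩ Imani ∩ Teo ∩ Vanya ∩ Luca: 10:15-11:15, 14:00-15:15, 17:15-18:45.
Noa ∩ Imani ∩ Teo ∩ Vanya ∩ Luca ∩ Tomás: 10:15-11:15, 14:00-15:15, 17:15-18:45.
Those are the intersection windows.
The first common window of at least 30 minutes is 10:15-11:15, so the earliest start is 10:15.

10:15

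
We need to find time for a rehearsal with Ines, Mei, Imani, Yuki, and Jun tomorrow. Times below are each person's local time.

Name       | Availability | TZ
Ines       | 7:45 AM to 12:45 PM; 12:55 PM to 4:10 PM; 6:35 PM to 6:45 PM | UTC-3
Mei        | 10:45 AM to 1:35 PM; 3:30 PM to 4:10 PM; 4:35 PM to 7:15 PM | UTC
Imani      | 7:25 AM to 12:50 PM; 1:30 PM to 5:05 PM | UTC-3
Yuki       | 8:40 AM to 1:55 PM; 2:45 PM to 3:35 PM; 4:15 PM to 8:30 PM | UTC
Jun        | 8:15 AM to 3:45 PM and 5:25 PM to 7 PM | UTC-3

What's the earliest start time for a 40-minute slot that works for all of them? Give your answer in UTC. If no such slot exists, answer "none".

Ines in UTC: 10:45-15:45, 15:55-19:10, 21:35-21:45 (add 3h to convert from UTC-3).
Mei in UTC: 10:45-13:35, 15:30-16:10, 16:35-19:15.
Imani in UTC: 10:25-15:50, 16:30-20:05 (add 3h to convert from UTC-3).
Yuki in UTC: 08:40-13:55, 14:45-15:35, 16:15-20:30.
Jun in UTC: 11:15-18:45, 20:25-22:00 (add 3h to convert from UTC-3).
Ines ∩ Mei: 10:45-13:35, 15:30-15:45, 15:55-16:10, 16:35-19:10.
Ines ∩ Mei ∩ Imani: 10:45-13:35, 15:30-15:45, 16:35-19:10.
Ines ∩ Mei ∩ Imani ∩ Yuki: 10:45-13:35, 15:30-15:35, 16:35-19:10.
Ines ∩ Mei ∩ Imani ∩ Yuki ∩ Jun: 11:15-13:35, 15:30-15:35, 16:35-18:45.
The first common window of at least 40 minutes is 11:15-13:35, so the earliest start is 11:15.

11:15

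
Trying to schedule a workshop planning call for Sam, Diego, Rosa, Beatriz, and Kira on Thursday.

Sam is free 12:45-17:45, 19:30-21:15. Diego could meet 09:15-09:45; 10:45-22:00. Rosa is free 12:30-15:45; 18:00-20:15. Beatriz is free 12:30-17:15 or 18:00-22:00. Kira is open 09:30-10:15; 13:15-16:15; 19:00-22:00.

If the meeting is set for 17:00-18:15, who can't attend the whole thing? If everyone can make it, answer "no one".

Beatriz, Kira, Rosa, Sam

Sam: not fully free for 17:00-18:15. Diego: free for 17:00-18:15. Rosa: not fully free for 17:00-18:15. Beatriz: not fully free for 17:00-18:15. Kira: not fully free for 17:00-18:15.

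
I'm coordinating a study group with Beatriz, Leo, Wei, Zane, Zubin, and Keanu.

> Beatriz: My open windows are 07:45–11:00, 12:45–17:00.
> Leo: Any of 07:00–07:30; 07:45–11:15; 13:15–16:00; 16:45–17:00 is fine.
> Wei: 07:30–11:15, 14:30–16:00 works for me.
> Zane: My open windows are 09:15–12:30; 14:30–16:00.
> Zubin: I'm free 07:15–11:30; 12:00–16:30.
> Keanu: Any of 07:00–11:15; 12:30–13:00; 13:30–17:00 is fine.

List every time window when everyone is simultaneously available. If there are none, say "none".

09:15-11:00, 14:30-16:00

Beatriz ∩ Leo: 07:45-11:00, 13:15-16:00, 16:45-17:00.
Beatriz ∩ Leo ∩ Wei: 07:45-11:00, 14:30-16:00.
Beatriz ∩ Leo ∩ Wei ∩ Zane: 09:15-11:00, 14:30-16:00.
Beatriz ∩ Leo ∩ Wei ∩ Zane ∩ Zubin: 09:15-11:00, 14:30-16:00.
Beatriz ∩ Leo ∩ Wei ∩ Zane ∩ Zubin ∩ Keanu: 09:15-11:00, 14:30-16:00.
Those are the intersection windows.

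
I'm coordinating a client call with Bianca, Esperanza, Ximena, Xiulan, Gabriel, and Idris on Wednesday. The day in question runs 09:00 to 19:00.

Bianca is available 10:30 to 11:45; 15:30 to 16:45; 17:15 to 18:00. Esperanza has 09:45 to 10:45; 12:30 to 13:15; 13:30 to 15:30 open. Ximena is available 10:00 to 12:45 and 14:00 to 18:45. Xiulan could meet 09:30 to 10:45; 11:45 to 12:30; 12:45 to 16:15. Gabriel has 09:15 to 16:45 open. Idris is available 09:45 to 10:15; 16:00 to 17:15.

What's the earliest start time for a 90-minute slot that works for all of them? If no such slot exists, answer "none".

none

Bianca ∩ Esperanza: 10:30-10:45.
Bianca ∩ Esperanza ∩ Ximena: 10:30-10:45.
Bianca ∩ Esperanza ∩ Ximena ∩ Xiulan: 10:30-10:45.
Bianca ∩ Esperanza ∩ Ximena ∩ Xiulan ∩ Gabriel: 10:30-10:45.
Bianca ∩ Esperanza ∩ Ximena ∩ Xiulan ∩ Gabriel ∩ Idris: ∅.
There is no time when everyone is free.
No common window is at least 90 minutes long.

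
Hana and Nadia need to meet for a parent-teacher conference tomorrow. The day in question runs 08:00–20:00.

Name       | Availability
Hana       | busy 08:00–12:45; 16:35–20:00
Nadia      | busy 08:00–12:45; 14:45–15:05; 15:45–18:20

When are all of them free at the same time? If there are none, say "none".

12:45-14:45, 15:05-15:45

Hana free: 12:45-16:35 (invert busy blocks within the working day).
Nadia free: 12:45-14:45, 15:05-15:45, 18:20-20:00 (invert busy blocks within the working day).
Hana ∩ Nadia: 12:45-14:45, 15:05-15:45.
Those are the intersection windows.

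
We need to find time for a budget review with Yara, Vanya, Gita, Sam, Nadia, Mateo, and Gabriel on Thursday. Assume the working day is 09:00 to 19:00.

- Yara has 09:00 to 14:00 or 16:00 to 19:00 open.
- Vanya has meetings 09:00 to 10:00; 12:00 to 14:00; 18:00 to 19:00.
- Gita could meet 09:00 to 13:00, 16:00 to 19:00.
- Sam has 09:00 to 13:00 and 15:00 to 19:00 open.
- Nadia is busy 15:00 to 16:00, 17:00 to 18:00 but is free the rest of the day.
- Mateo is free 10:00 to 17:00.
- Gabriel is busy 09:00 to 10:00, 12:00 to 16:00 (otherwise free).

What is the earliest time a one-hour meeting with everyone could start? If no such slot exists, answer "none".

10:00

Yara free: 09:00-14:00, 16:00-19:00.
Vanya free: 10:00-12:00, 14:00-18:00 (invert busy blocks within the working day).
Gita free: 09:00-13:00, 16:00-19:00.
Sam free: 09:00-13:00, 15:00-19:00.
Nadia free: 09:00-15:00, 16:00-17:00, 18:00-19:00 (invert busy blocks within the working day).
Mateo free: 10:00-17:00.
Gabriel free: 10:00-12:00, 16:00-19:00 (invert busy blocks within the working day).
Yara ∩ Vanya: 10:00-12:00, 16:00-18:00.
Yara ∩ Vanya ∩ Gita: 10:00-12:00, 16:00-18:00.
Yara ∩ Vanya ∩ Gita ∩ Sam: 10:00-12:00, 16:00-18:00.
Yara ∩ Vanya ∩ Gita ∩ Sam ∩ Nadia: 10:00-12:00, 16:00-17:00.
Yara ∩ Vanya ∩ Gita ∩ Sam ∩ Nadia ∩ Mateo: 10:00-12:00, 16:00-17:00.
Yara ∩ Vanya ∩ Gita ∩ Sam ∩ Nadia ∩ Mateo ∩ Gabriel: 10:00-12:00, 16:00-17:00.
The first common window of at least 60 minutes is 10:00-12:00, so the earliest start is 10:00.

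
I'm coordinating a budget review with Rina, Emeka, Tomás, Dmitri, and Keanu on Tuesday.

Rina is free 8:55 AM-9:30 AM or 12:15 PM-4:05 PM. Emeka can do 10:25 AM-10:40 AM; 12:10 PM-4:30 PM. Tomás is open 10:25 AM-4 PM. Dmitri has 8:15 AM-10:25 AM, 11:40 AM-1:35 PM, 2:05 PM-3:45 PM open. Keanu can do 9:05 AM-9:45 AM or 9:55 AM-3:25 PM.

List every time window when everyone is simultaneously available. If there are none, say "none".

12:15-13:35, 14:05-15:25

Rina ∩ Emeka: 12:15-16:05.
Rina ∩ Emeka ∩ Tomás: 12:15-16:00.
Rina ∩ Emeka ∩ Tomás ∩ Dmitri: 12:15-13:35, 14:05-15:45.
Rina ∩ Emeka ∩ Tomás ∩ Dmitri ∩ Keanu: 12:15-13:35, 14:05-15:25.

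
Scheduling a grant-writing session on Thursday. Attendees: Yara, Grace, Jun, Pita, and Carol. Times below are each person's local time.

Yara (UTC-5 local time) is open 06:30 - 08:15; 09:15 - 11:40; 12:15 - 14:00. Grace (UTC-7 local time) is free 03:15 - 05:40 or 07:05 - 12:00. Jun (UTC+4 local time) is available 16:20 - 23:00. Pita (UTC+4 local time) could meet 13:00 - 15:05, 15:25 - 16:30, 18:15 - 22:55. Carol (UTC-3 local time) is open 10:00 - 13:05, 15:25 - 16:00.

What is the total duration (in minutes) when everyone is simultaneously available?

140

Yara in UTC: 11:30-13:15, 14:15-16:40, 17:15-19:00 (add 5h to convert from UTC-5).
Grace in UTC: 10:15-12:40, 14:05-19:00 (add 7h to convert from UTC-7).
Jun in UTC: 12:20-19:00 (subtract 4h to convert from UTC+4).
Pita in UTC: 09:00-11:05, 11:25-12:30, 14:15-18:55 (subtract 4h to convert from UTC+4).
Carol in UTC: 13:00-16:05, 18:25-19:00 (add 3h to convert from UTC-3).
Yara ∩ Grace: 11:30-12:40, 14:15-16:40, 17:15-19:00.
Yara ∩ Grace ∩ Jun: 12:20-12:40, 14:15-16:40, 17:15-19:00.
Yara ∩ Grace ∩ Jun ∩ Pita: 12:20-12:30, 14:15-16:40, 17:15-18:55.
Yara ∩ Grace ∩ Jun ∩ Pita ∩ Carol: 14:15-16:05, 18:25-18:55.
Summing the common windows: 110 + 30 = 140 minutes.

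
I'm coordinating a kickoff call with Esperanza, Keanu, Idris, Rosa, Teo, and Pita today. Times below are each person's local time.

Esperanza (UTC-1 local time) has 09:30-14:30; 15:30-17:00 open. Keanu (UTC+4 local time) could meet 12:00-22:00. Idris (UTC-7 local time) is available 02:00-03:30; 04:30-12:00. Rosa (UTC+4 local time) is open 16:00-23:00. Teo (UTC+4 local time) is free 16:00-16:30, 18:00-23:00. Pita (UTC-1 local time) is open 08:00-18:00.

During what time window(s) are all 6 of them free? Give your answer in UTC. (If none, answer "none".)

Esperanza in UTC: 10:30-15:30, 16:30-18:00 (add 1h to convert from UTC-1).
Keanu in UTC: 08:00-18:00 (subtract 4h to convert from UTC+4).
Idris in UTC: 09:00-10:30, 11:30-19:00 (add 7h to convert from UTC-7).
Rosa in UTC: 12:00-19:00 (subtract 4h to convert from UTC+4).
Teo in UTC: 12:00-12:30, 14:00-19:00 (subtract 4h to convert from UTC+4).
Pita in UTC: 09:00-19:00 (add 1h to convert from UTC-1).
Esperanza ∩ Keanu: 10:30-15:30, 16:30-18:00.
Esperanza ∩ Keanu ∩ Idris: 11:30-15:30, 16:30-18:00.
Esperanza ∩ Keanu ∩ Idris ∩ Rosa: 12:00-15:30, 16:30-18:00.
Esperanza ∩ Keanu ∩ Idris ∩ Rosa ∩ Teo: 12:00-12:30, 14:00-15:30, 16:30-18:00.
Esperanza ∩ Keanu ∩ Idris ∩ Rosa ∩ Teo ∩ Pita: 12:00-12:30, 14:00-15:30, 16:30-18:00.
Those are the intersection windows.

12:00-12:30, 14:00-15:30, 16:30-18:00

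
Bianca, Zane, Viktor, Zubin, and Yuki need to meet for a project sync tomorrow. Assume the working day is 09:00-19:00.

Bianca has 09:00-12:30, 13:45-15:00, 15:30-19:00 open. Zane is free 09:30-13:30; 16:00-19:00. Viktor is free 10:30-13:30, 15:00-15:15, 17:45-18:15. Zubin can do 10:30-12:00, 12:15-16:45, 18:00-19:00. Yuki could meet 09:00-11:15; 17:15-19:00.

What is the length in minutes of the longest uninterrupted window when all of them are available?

Bianca ∩ Zane: 09:30-12:30, 16:00-19:00.
Bianca ∩ Zane ∩ Viktor: 10:30-12:30, 17:45-18:15.
Bianca ∩ Zane ∩ Viktor ∩ Zubin: 10:30-12:00, 12:15-12:30, 18:00-18:15.
Bianca ∩ Zane ∩ Viktor ∩ Zubin ∩ Yuki: 10:30-11:15, 18:00-18:15.
Those are the intersection windows.
The longest is 10:30-11:15 at 45 minutes.

45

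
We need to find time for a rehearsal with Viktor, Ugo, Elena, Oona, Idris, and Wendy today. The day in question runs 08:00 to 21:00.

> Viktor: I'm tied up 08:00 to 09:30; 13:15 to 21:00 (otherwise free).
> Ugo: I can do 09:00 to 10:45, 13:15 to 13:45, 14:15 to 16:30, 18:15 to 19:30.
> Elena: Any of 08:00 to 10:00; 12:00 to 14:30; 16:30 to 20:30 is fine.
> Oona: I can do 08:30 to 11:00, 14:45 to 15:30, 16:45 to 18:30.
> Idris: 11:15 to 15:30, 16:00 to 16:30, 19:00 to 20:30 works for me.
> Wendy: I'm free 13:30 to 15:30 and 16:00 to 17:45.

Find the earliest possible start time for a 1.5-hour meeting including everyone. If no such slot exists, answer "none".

none

Viktor free: 09:30-13:15 (invert busy blocks within the working day).
Ugo free: 09:00-10:45, 13:15-13:45, 14:15-16:30, 18:15-19:30.
Elena free: 08:00-10:00, 12:00-14:30, 16:30-20:30.
Oona free: 08:30-11:00, 14:45-15:30, 16:45-18:30.
Idris free: 11:15-15:30, 16:00-16:30, 19:00-20:30.
Wendy free: 13:30-15:30, 16:00-17:45.
Viktor ∩ Ugo: 09:30-10:45.
Viktor ∩ Ugo ∩ Elena: 09:30-10:00.
Viktor ∩ Ugo ∩ Elena ∩ Oona: 09:30-10:00.
Viktor ∩ Ugo ∩ Elena ∩ Oona ∩ Idris: ∅.
Viktor ∩ Ugo ∩ Elena ∩ Oona ∩ Idris ∩ Wendy: ∅.
There is no time when everyone is free.
No common window is at least 90 minutes long.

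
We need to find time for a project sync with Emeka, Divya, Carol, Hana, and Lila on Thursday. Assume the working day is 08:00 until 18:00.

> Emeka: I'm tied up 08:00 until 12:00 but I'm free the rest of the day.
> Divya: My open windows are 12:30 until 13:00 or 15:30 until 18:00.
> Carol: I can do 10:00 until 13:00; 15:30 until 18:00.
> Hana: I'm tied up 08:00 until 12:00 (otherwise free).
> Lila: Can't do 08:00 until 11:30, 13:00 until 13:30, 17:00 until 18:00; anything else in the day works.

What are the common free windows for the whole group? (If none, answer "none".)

12:30-13:00, 15:30-17:00

Emeka free: 12:00-18:00 (invert busy blocks within the working day).
Divya free: 12:30-13:00, 15:30-18:00.
Carol free: 10:00-13:00, 15:30-18:00.
Hana free: 12:00-18:00 (invert busy blocks within the working day).
Lila free: 11:30-13:00, 13:30-17:00 (invert busy blocks within the working day).
Emeka ∩ Divya: 12:30-13:00, 15:30-18:00.
Emeka ∩ Divya ∩ Carol: 12:30-13:00, 15:30-18:00.
Emeka ∩ Divya ∩ Carol ∩ Hana: 12:30-13:00, 15:30-18:00.
Emeka ∩ Divya ∩ Carol ∩ Hana ∩ Lila: 12:30-13:00, 15:30-17:00.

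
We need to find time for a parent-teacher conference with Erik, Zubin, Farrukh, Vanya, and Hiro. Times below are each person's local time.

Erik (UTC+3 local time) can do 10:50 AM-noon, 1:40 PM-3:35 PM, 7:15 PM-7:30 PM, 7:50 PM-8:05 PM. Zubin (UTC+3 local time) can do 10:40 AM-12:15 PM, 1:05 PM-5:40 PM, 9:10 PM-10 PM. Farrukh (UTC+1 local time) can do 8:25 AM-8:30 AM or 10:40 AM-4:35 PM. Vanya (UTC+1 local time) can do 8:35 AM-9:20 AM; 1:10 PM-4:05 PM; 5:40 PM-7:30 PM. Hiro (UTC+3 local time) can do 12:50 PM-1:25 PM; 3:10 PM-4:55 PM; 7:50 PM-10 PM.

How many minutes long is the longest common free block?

Erik in UTC: 07:50-09:00, 10:40-12:35, 16:15-16:30, 16:50-17:05 (subtract 3h to convert from UTC+3).
Zubin in UTC: 07:40-09:15, 10:05-14:40, 18:10-19:00 (subtract 3h to convert from UTC+3).
Farrukh in UTC: 07:25-07:30, 09:40-15:35 (subtract 1h to convert from UTC+1).
Vanya in UTC: 07:35-08:20, 12:10-15:05, 16:40-18:30 (subtract 1h to convert from UTC+1).
Hiro in UTC: 09:50-10:25, 12:10-13:55, 16:50-19:00 (subtract 3h to convert from UTC+3).
Erik ∩ Zubin: 07:50-09:00, 10:40-12:35.
Erik ∩ Zubin ∩ Farrukh: 10:40-12:35.
Erik ∩ Zubin ∩ Farrukh ∩ Vanya: 12:10-12:35.
Erik ∩ Zubin ∩ Farrukh ∩ Vanya ∩ Hiro: 12:10-12:35.
Those are the intersection windows.
The longest is 12:10-12:35 at 25 minutes.

25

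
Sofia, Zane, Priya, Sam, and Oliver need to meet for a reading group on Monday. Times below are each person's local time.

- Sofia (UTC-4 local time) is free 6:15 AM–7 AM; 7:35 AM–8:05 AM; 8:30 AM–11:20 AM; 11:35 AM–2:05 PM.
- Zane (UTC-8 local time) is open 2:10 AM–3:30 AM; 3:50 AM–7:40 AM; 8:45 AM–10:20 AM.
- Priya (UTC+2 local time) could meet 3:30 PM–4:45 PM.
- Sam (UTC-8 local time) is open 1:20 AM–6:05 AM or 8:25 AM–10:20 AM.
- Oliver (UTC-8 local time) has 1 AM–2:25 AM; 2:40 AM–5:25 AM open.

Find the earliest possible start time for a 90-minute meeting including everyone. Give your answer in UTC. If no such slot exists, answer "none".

Sofia in UTC: 10:15-11:00, 11:35-12:05, 12:30-15:20, 15:35-18:05 (add 4h to convert from UTC-4).
Zane in UTC: 10:10-11:30, 11:50-15:40, 16:45-18:20 (add 8h to convert from UTC-8).
Priya in UTC: 13:30-14:45 (subtract 2h to convert from UTC+2).
Sam in UTC: 09:20-14:05, 16:25-18:20 (add 8h to convert from UTC-8).
Oliver in UTC: 09:00-10:25, 10:40-13:25 (add 8h to convert from UTC-8).
Sofia ∩ Zane: 10:15-11:00, 11:50-12:05, 12:30-15:20, 15:35-15:40, 16:45-18:05.
Sofia ∩ Zane ∩ Priya: 13:30-14:45.
Sofia ∩ Zane ∩ Priya ∩ Sam: 13:30-14:05.
Sofia ∩ Zane ∩ Priya ∩ Sam ∩ Oliver: ∅.
There is no time when everyone is free.
No common window is at least 90 minutes long.

none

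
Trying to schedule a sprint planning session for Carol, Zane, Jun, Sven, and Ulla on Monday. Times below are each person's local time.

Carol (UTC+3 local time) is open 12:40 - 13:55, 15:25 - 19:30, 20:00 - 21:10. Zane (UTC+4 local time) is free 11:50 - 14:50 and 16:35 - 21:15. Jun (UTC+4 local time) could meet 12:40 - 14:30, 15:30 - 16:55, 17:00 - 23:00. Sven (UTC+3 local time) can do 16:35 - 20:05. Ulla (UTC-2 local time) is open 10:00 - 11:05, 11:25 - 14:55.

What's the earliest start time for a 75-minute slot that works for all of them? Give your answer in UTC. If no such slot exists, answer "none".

13:35

Carol in UTC: 09:40-10:55, 12:25-16:30, 17:00-18:10 (subtract 3h to convert from UTC+3).
Zane in UTC: 07:50-10:50, 12:35-17:15 (subtract 4h to convert from UTC+4).
Jun in UTC: 08:40-10:30, 11:30-12:55, 13:00-19:00 (subtract 4h to convert from UTC+4).
Sven in UTC: 13:35-17:05 (subtract 3h to convert from UTC+3).
Ulla in UTC: 12:00-13:05, 13:25-16:55 (add 2h to convert from UTC-2).
Carol ∩ Zane: 09:40-10:50, 12:35-16:30, 17:00-17:15.
Carol ∩ Zane ∩ Jun: 09:40-10:30, 12:35-12:55, 13:00-16:30, 17:00-17:15.
Carol ∩ Zane ∩ Jun ∩ Sven: 13:35-16:30, 17:00-17:05.
Carol ∩ Zane ∩ Jun ∩ Sven ∩ Ulla: 13:35-16:30.
The first common window of at least 75 minutes is 13:35-16:30, so the earliest start is 13:35.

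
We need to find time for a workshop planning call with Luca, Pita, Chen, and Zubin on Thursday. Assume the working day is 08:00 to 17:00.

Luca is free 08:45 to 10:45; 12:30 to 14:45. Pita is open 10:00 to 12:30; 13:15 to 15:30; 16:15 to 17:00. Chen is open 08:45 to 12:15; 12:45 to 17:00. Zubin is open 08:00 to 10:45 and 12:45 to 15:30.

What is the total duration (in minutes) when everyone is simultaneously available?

Luca ∩ Pita: 10:00-10:45, 13:15-14:45.
Luca ∩ Pita ∩ Chen: 10:00-10:45, 13:15-14:45.
Luca ∩ Pita ∩ Chen ∩ Zubin: 10:00-10:45, 13:15-14:45.
Those are the intersection windows.
Summing the common windows: 45 + 90 = 135 minutes.

135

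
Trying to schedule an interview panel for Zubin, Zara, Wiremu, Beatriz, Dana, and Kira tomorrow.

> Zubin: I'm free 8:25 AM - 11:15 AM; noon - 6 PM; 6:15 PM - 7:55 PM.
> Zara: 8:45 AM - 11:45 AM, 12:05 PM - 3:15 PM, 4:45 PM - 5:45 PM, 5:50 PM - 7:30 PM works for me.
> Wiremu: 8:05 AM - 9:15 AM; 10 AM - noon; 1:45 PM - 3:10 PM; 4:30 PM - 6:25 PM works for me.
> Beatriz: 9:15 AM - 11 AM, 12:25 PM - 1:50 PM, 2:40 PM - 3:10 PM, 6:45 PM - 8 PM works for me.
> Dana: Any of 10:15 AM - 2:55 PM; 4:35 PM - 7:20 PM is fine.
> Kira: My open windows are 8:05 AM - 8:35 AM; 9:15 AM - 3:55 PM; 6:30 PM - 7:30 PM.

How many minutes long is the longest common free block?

Zubin ∩ Zara: 08:45-11:15, 12:05-15:15, 16:45-17:45, 17:50-18:00, 18:15-19:30.
Zubin ∩ Zara ∩ Wiremu: 08:45-09:15, 10:00-11:15, 13:45-15:10, 16:45-17:45, 17:50-18:00, 18:15-18:25.
Zubin ∩ Zara ∩ Wiremu ∩ Beatriz: 10:00-11:00, 13:45-13:50, 14:40-15:10.
Zubin ∩ Zara ∩ Wiremu ∩ Beatriz ∩ Dana: 10:15-11:00, 13:45-13:50, 14:40-14:55.
Zubin ∩ Zara ∩ Wiremu ∩ Beatriz ∩ Dana ∩ Kira: 10:15-11:00, 13:45-13:50, 14:40-14:55.
The longest is 10:15-11:00 at 45 minutes.

45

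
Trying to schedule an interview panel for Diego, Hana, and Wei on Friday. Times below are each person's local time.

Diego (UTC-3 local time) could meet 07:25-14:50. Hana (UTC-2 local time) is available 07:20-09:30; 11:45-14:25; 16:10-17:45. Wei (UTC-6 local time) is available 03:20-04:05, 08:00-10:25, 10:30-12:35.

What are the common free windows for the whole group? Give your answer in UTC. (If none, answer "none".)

Diego in UTC: 10:25-17:50 (add 3h to convert from UTC-3).
Hana in UTC: 09:20-11:30, 13:45-16:25, 18:10-19:45 (add 2h to convert from UTC-2).
Wei in UTC: 09:20-10:05, 14:00-16:25, 16:30-18:35 (add 6h to convert from UTC-6).
Diego ∩ Hana: 10:25-11:30, 13:45-16:25.
Diego ∩ Hana ∩ Wei: 14:00-16:25.

14:00-16:25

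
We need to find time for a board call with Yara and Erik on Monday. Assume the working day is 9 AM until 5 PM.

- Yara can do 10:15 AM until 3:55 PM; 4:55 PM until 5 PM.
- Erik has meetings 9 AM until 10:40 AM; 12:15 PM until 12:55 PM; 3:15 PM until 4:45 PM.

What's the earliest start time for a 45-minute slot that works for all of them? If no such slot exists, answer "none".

Yara free: 10:15-15:55, 16:55-17:00.
Erik free: 10:40-12:15, 12:55-15:15, 16:45-17:00 (invert busy blocks within the working day).
Yara ∩ Erik: 10:40-12:15, 12:55-15:15, 16:55-17:00.
So the common availability across everyone is 10:40-12:15, 12:55-15:15, 16:55-17:00.
The first common window of at least 45 minutes is 10:40-12:15, so the earliest start is 10:40.

10:40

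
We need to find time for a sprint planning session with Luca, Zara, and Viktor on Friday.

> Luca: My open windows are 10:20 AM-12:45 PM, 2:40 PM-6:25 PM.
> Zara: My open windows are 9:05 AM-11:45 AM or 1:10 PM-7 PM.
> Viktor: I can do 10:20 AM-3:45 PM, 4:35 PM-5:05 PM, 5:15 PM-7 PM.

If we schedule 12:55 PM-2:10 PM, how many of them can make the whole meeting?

Viktor can make the full 12:55-14:10 slot — that's 1.

1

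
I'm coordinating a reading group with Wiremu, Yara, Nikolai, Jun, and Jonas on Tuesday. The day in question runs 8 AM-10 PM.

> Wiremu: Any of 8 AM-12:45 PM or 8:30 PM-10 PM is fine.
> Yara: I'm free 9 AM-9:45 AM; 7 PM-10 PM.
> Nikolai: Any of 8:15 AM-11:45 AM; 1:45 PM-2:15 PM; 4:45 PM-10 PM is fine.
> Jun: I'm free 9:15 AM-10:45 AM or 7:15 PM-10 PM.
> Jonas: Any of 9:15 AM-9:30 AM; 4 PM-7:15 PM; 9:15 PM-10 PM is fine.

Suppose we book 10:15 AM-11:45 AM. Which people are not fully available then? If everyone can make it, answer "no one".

Wiremu: free for 10:15-11:45. Yara: not fully free for 10:15-11:45. Nikolai: free for 10:15-11:45. Jun: not fully free for 10:15-11:45. Jonas: not fully free for 10:15-11:45.

Jonas, Jun, Yara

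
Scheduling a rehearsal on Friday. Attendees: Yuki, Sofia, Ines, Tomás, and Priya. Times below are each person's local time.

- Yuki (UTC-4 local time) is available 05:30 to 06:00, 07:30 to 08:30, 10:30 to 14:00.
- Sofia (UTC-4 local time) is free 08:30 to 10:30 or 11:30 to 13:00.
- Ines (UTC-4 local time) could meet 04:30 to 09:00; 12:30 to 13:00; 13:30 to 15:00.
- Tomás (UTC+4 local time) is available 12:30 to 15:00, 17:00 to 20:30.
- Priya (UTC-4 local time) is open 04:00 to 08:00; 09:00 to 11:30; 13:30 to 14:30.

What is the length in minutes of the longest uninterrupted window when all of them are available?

0

Yuki in UTC: 09:30-10:00, 11:30-12:30, 14:30-18:00 (add 4h to convert from UTC-4).
Sofia in UTC: 12:30-14:30, 15:30-17:00 (add 4h to convert from UTC-4).
Ines in UTC: 08:30-13:00, 16:30-17:00, 17:30-19:00 (add 4h to convert from UTC-4).
Tomás in UTC: 08:30-11:00, 13:00-16:30 (subtract 4h to convert from UTC+4).
Priya in UTC: 08:00-12:00, 13:00-15:30, 17:30-18:30 (add 4h to convert from UTC-4).
Yuki ∩ Sofia: 15:30-17:00.
Yuki ∩ Sofia ∩ Ines: 16:30-17:00.
Yuki ∩ Sofia ∩ Ines ∩ Tomás: ∅.
Yuki ∩ Sofia ∩ Ines ∩ Tomás ∩ Priya: ∅.
There is no time when everyone is free.
No common window exists, so the longest block is 0 minutes.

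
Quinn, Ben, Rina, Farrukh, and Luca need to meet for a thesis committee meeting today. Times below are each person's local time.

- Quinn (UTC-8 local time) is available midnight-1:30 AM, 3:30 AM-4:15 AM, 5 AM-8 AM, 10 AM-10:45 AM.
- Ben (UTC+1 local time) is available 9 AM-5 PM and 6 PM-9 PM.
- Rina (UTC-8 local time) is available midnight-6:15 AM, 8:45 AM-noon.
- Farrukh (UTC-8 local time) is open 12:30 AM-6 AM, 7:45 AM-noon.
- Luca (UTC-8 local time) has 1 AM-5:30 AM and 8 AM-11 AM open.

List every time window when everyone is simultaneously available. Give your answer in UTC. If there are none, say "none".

Quinn in UTC: 08:00-09:30, 11:30-12:15, 13:00-16:00, 18:00-18:45 (add 8h to convert from UTC-8).
Ben in UTC: 08:00-16:00, 17:00-20:00 (subtract 1h to convert from UTC+1).
Rina in UTC: 08:00-14:15, 16:45-20:00 (add 8h to convert from UTC-8).
Farrukh in UTC: 08:30-14:00, 15:45-20:00 (add 8h to convert from UTC-8).
Luca in UTC: 09:00-13:30, 16:00-19:00 (add 8h to convert from UTC-8).
Quinn ∩ Ben: 08:00-09:30, 11:30-12:15, 13:00-16:00, 18:00-18:45.
Quinn ∩ Ben ∩ Rina: 08:00-09:30, 11:30-12:15, 13:00-14:15, 18:00-18:45.
Quinn ∩ Ben ∩ Rina ∩ Farrukh: 08:30-09:30, 11:30-12:15, 13:00-14:00, 18:00-18:45.
Quinn ∩ Ben ∩ Rina ∩ Farrukh ∩ Luca: 09:00-09:30, 11:30-12:15, 13:00-13:30, 18:00-18:45.

09:00-09:30, 11:30-12:15, 13:00-13:30, 18:00-18:45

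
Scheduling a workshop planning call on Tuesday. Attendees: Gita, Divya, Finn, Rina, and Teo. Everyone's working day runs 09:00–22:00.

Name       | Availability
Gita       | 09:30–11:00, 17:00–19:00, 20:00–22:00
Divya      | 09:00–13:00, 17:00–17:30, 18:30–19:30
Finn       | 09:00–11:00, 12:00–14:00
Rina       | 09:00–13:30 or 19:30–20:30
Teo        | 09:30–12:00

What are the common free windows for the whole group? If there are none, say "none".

09:30-11:00

Gita ∩ Divya: 09:30-11:00, 17:00-17:30, 18:30-19:00.
Gita ∩ Divya ∩ Finn: 09:30-11:00.
Gita ∩ Divya ∩ Finn ∩ Rina: 09:30-11:00.
Gita ∩ Divya ∩ Finn ∩ Rina ∩ Teo: 09:30-11:00.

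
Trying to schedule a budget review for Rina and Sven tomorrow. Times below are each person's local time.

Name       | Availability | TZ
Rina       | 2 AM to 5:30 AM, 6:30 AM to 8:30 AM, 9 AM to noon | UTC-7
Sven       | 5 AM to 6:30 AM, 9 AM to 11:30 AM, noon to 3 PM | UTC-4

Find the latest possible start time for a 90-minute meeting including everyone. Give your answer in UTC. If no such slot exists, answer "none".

17:30

Rina in UTC: 09:00-12:30, 13:30-15:30, 16:00-19:00 (add 7h to convert from UTC-7).
Sven in UTC: 09:00-10:30, 13:00-15:30, 16:00-19:00 (add 4h to convert from UTC-4).
Rina ∩ Sven: 09:00-10:30, 13:30-15:30, 16:00-19:00.
The last common window of at least 90 minutes is 16:00-19:00; a 90-minute meeting can start as late as 17:30 and still end by 19:00.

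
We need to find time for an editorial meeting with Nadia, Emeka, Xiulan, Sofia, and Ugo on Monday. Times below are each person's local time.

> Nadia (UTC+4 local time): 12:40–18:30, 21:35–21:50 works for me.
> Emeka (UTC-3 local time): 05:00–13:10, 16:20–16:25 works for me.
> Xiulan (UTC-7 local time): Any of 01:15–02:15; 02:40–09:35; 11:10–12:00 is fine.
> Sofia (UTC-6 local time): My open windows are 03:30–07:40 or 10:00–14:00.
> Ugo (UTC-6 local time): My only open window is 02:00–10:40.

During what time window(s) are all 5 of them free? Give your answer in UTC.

09:40-13:40

Nadia in UTC: 08:40-14:30, 17:35-17:50 (subtract 4h to convert from UTC+4).
Emeka in UTC: 08:00-16:10, 19:20-19:25 (add 3h to convert from UTC-3).
Xiulan in UTC: 08:15-09:15, 09:40-16:35, 18:10-19:00 (add 7h to convert from UTC-7).
Sofia in UTC: 09:30-13:40, 16:00-20:00 (add 6h to convert from UTC-6).
Ugo in UTC: 08:00-16:40 (add 6h to convert from UTC-6).
Nadia ∩ Emeka: 08:40-14:30.
Nadia ∩ Emeka ∩ Xiulan: 08:40-09:15, 09:40-14:30.
Nadia ∩ Emeka ∩ Xiulan ∩ Sofia: 09:40-13:40.
Nadia ∩ Emeka ∩ Xiulan ∩ Sofia ∩ Ugo: 09:40-13:40.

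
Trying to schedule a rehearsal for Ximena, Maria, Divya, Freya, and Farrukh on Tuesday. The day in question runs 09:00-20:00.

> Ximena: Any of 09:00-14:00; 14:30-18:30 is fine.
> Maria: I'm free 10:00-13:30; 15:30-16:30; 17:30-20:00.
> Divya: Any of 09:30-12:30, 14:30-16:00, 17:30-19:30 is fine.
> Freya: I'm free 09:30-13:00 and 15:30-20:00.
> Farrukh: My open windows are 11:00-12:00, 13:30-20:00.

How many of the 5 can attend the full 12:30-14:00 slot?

1

Ximena can make the full 12:30-14:00 slot — that's 1.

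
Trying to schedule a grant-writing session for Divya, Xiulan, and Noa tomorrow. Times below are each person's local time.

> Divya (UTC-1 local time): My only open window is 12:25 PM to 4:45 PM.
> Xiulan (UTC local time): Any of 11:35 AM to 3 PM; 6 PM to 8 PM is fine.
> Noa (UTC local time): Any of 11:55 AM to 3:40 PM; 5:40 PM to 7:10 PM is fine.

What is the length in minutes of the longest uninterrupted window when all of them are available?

95

Divya in UTC: 13:25-17:45 (add 1h to convert from UTC-1).
Xiulan in UTC: 11:35-15:00, 18:00-20:00.
Noa in UTC: 11:55-15:40, 17:40-19:10.
Divya ∩ Xiulan: 13:25-15:00.
Divya ∩ Xiulan ∩ Noa: 13:25-15:00.
So the common availability across everyone is 13:25-15:00.
The longest is 13:25-15:00 at 95 minutes.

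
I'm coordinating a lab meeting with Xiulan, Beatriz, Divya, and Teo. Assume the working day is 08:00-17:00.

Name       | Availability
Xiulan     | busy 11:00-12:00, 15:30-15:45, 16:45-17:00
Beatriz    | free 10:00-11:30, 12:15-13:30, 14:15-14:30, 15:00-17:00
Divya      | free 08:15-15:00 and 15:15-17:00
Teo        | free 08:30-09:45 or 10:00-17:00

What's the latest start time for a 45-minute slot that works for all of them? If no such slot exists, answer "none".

Xiulan free: 08:00-11:00, 12:00-15:30, 15:45-16:45 (invert busy blocks within the working day).
Beatriz free: 10:00-11:30, 12:15-13:30, 14:15-14:30, 15:00-17:00.
Divya free: 08:15-15:00, 15:15-17:00.
Teo free: 08:30-09:45, 10:00-17:00.
Xiulan ∩ Beatriz: 10:00-11:00, 12:15-13:30, 14:15-14:30, 15:00-15:30, 15:45-16:45.
Xiulan ∩ Beatriz ∩ Divya: 10:00-11:00, 12:15-13:30, 14:15-14:30, 15:15-15:30, 15:45-16:45.
Xiulan ∩ Beatriz ∩ Divya ∩ Teo: 10:00-11:00, 12:15-13:30, 14:15-14:30, 15:15-15:30, 15:45-16:45.
The last common window of at least 45 minutes is 15:45-16:45; a 45-minute meeting can start as late as 16:00 and still end by 16:45.

16:00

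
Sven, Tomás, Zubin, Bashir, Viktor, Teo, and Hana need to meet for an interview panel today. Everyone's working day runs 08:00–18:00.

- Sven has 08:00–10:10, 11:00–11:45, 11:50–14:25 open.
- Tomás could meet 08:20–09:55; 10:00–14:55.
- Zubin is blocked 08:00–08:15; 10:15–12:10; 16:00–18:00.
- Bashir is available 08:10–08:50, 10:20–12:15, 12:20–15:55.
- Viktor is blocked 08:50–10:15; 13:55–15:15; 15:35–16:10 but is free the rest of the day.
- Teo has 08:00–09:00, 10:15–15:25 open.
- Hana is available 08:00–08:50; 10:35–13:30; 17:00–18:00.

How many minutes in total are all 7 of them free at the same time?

105

Sven free: 08:00-10:10, 11:00-11:45, 11:50-14:25.
Tomás free: 08:20-09:55, 10:00-14:55.
Zubin free: 08:15-10:15, 12:10-16:00 (invert busy blocks within the working day).
Bashir free: 08:10-08:50, 10:20-12:15, 12:20-15:55.
Viktor free: 08:00-08:50, 10:15-13:55, 15:15-15:35, 16:10-18:00 (invert busy blocks within the working day).
Teo free: 08:00-09:00, 10:15-15:25.
Hana free: 08:00-08:50, 10:35-13:30, 17:00-18:00.
Sven ∩ Tomás: 08:20-09:55, 10:00-10:10, 11:00-11:45, 11:50-14:25.
Sven ∩ Tomás ∩ Zubin: 08:20-09:55, 10:00-10:10, 12:10-14:25.
Sven ∩ Tomás ∩ Zubin ∩ Bashir: 08:20-08:50, 12:10-12:15, 12:20-14:25.
Sven ∩ Tomás ∩ Zubin ∩ Bashir ∩ Viktor: 08:20-08:50, 12:10-12:15, 12:20-13:55.
Sven ∩ Tomás ∩ Zubin ∩ Bashir ∩ Viktor ∩ Teo: 08:20-08:50, 12:10-12:15, 12:20-13:55.
Sven ∩ Tomás ∩ Zubin ∩ Bashir ∩ Viktor ∩ Teo ∩ Hana: 08:20-08:50, 12:10-12:15, 12:20-13:30.
So the common availability across everyone is 08:20-08:50, 12:10-12:15, 12:20-13:30.
Summing the common windows: 30 + 5 + 70 = 105 minutes.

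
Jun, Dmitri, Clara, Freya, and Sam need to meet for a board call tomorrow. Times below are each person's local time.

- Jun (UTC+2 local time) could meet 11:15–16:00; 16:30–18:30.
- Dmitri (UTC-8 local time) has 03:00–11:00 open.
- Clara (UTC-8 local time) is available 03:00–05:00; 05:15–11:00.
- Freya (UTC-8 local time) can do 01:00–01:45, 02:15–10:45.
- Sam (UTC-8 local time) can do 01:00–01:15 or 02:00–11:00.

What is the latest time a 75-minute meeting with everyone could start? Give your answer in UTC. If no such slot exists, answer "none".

15:15

Jun in UTC: 09:15-14:00, 14:30-16:30 (subtract 2h to convert from UTC+2).
Dmitri in UTC: 11:00-19:00 (add 8h to convert from UTC-8).
Clara in UTC: 11:00-13:00, 13:15-19:00 (add 8h to convert from UTC-8).
Freya in UTC: 09:00-09:45, 10:15-18:45 (add 8h to convert from UTC-8).
Sam in UTC: 09:00-09:15, 10:00-19:00 (add 8h to convert from UTC-8).
Jun ∩ Dmitri: 11:00-14:00, 14:30-16:30.
Jun ∩ Dmitri ∩ Clara: 11:00-13:00, 13:15-14:00, 14:30-16:30.
Jun ∩ Dmitri ∩ Clara ∩ Freya: 11:00-13:00, 13:15-14:00, 14:30-16:30.
Jun ∩ Dmitri ∩ Clara ∩ Freya ∩ Sam: 11:00-13:00, 13:15-14:00, 14:30-16:30.
Those are the intersection windows.
The last common window of at least 75 minutes is 14:30-16:30; a 75-minute meeting can start as late as 15:15 and still end by 16:30.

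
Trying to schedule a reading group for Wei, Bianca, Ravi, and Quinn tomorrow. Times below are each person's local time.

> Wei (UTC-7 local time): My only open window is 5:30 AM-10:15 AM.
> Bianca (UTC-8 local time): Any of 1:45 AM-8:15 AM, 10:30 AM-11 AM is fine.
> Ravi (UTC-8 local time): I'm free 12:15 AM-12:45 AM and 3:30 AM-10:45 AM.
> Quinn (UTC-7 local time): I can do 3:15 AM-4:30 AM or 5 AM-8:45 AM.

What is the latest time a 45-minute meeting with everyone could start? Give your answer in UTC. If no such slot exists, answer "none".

Wei in UTC: 12:30-17:15 (add 7h to convert from UTC-7).
Bianca in UTC: 09:45-16:15, 18:30-19:00 (add 8h to convert from UTC-8).
Ravi in UTC: 08:15-08:45, 11:30-18:45 (add 8h to convert from UTC-8).
Quinn in UTC: 10:15-11:30, 12:00-15:45 (add 7h to convert from UTC-7).
Wei ∩ Bianca: 12:30-16:15.
Wei ∩ Bianca ∩ Ravi: 12:30-16:15.
Wei ∩ Bianca ∩ Ravi ∩ Quinn: 12:30-15:45.
The last common window of at least 45 minutes is 12:30-15:45; a 45-minute meeting can start as late as 15:00 and still end by 15:45.

15:00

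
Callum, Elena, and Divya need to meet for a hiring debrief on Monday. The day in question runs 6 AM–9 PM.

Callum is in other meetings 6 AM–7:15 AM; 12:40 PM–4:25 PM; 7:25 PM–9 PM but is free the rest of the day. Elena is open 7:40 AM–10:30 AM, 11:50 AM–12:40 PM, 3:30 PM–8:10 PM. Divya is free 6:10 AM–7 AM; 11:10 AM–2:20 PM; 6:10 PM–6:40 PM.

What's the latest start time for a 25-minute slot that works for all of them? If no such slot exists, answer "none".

Callum free: 07:15-12:40, 16:25-19:25 (invert busy blocks within the working day).
Elena free: 07:40-10:30, 11:50-12:40, 15:30-20:10.
Divya free: 06:10-07:00, 11:10-14:20, 18:10-18:40.
Callum ∩ Elena: 07:40-10:30, 11:50-12:40, 16:25-19:25.
Callum ∩ Elena ∩ Divya: 11:50-12:40, 18:10-18:40.
The last common window of at least 25 minutes is 18:10-18:40; a 25-minute meeting can start as late as 18:15 and still end by 18:40.

18:15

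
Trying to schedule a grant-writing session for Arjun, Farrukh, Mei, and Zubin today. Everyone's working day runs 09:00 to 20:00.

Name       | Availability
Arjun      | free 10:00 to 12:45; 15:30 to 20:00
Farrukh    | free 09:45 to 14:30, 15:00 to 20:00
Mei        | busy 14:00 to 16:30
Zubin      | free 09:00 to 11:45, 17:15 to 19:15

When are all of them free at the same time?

Arjun free: 10:00-12:45, 15:30-20:00.
Farrukh free: 09:45-14:30, 15:00-20:00.
Mei free: 09:00-14:00, 16:30-20:00 (invert busy blocks within the working day).
Zubin free: 09:00-11:45, 17:15-19:15.
Arjun ∩ Farrukh: 10:00-12:45, 15:30-20:00.
Arjun ∩ Farrukh ∩ Mei: 10:00-12:45, 16:30-20:00.
Arjun ∩ Farrukh ∩ Mei ∩ Zubin: 10:00-11:45, 17:15-19:15.

10:00-11:45, 17:15-19:15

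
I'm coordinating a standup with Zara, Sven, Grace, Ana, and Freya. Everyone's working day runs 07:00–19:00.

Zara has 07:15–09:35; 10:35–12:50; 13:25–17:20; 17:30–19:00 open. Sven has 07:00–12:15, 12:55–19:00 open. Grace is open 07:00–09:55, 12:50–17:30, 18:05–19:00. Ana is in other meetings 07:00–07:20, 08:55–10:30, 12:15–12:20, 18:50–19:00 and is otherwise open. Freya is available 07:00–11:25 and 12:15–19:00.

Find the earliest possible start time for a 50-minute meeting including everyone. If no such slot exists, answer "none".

07:20

Zara free: 07:15-09:35, 10:35-12:50, 13:25-17:20, 17:30-19:00.
Sven free: 07:00-12:15, 12:55-19:00.
Grace free: 07:00-09:55, 12:50-17:30, 18:05-19:00.
Ana free: 07:20-08:55, 10:30-12:15, 12:20-18:50 (invert busy blocks within the working day).
Freya free: 07:00-11:25, 12:15-19:00.
Zara ∩ Sven: 07:15-09:35, 10:35-12:15, 13:25-17:20, 17:30-19:00.
Zara ∩ Sven ∩ Grace: 07:15-09:35, 13:25-17:20, 18:05-19:00.
Zara ∩ Sven ∩ Grace ∩ Ana: 07:20-08:55, 13:25-17:20, 18:05-18:50.
Zara ∩ Sven ∩ Grace ∩ Ana ∩ Freya: 07:20-08:55, 13:25-17:20, 18:05-18:50.
The first common window of at least 50 minutes is 07:20-08:55, so the earliest start is 07:20.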